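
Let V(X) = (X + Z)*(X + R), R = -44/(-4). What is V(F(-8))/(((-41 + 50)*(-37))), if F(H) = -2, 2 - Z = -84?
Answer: -84/37 ≈ -2.2703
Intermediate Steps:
Z = 86 (Z = 2 - 1*(-84) = 2 + 84 = 86)
R = 11 (R = -44*(-¼) = 11)
V(X) = (11 + X)*(86 + X) (V(X) = (X + 86)*(X + 11) = (86 + X)*(11 + X) = (11 + X)*(86 + X))
V(F(-8))/(((-41 + 50)*(-37))) = (946 + (-2)² + 97*(-2))/(((-41 + 50)*(-37))) = (946 + 4 - 194)/((9*(-37))) = 756/(-333) = 756*(-1/333) = -84/37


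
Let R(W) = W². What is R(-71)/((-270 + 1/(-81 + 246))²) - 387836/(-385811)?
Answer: 822653697248711/765685680853211 ≈ 1.0744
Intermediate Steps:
R(-71)/((-270 + 1/(-81 + 246))²) - 387836/(-385811) = (-71)²/((-270 + 1/(-81 + 246))²) - 387836/(-385811) = 5041/((-270 + 1/165)²) - 387836*(-1/385811) = 5041/((-270 + 1/165)²) + 387836/385811 = 5041/((-44549/165)²) + 387836/385811 = 5041/(1984613401/27225) + 387836/385811 = 5041*(27225/1984613401) + 387836/385811 = 137241225/1984613401 + 387836/385811 = 822653697248711/765685680853211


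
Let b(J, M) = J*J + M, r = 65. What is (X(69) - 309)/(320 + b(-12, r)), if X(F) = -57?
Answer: -366/529 ≈ -0.69187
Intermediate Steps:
b(J, M) = M + J² (b(J, M) = J² + M = M + J²)
(X(69) - 309)/(320 + b(-12, r)) = (-57 - 309)/(320 + (65 + (-12)²)) = -366/(320 + (65 + 144)) = -366/(320 + 209) = -366/529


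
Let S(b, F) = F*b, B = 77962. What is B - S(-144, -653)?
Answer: -16070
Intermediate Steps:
B - S(-144, -653) = 77962 - (-653)*(-144) = 77962 - 1*94032 = 77962 - 94032 = -16070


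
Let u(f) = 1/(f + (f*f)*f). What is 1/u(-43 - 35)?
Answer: -474630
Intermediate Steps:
u(f) = 1/(f + f³) (u(f) = 1/(f + f²*f) = 1/(f + f³))
1/u(-43 - 35) = 1/(1/((-43 - 35) + (-43 - 35)³)) = 1/(1/(-78 + (-78)³)) = 1/(1/(-78 - 474552)) = 1/(1/(-474630)) = 1/(-1/474630) = -474630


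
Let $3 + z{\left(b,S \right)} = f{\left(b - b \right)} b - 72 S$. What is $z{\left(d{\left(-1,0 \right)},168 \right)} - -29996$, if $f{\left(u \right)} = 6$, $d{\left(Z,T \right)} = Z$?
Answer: $17891$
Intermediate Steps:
$z{\left(b,S \right)} = -3 - 72 S + 6 b$ ($z{\left(b,S \right)} = -3 - \left(- 6 b + 72 S\right) = -3 - 72 S + 6 b$)
$z{\left(d{\left(-1,0 \right)},168 \right)} - -29996 = \left(-3 - 12096 + 6 \left(-1\right)\right) - -29996 = \left(-3 - 12096 - 6\right) + 29996 = -12105 + 29996 = 17891$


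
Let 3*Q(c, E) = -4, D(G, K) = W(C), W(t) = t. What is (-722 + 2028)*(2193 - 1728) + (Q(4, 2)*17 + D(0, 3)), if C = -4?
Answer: 1821790/3 ≈ 6.0726e+5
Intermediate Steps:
D(G, K) = -4
Q(c, E) = -4/3 (Q(c, E) = (⅓)*(-4) = -4/3)
(-722 + 2028)*(2193 - 1728) + (Q(4, 2)*17 + D(0, 3)) = (-722 + 2028)*(2193 - 1728) + (-4/3*17 - 4) = 1306*465 + (-68/3 - 4) = 607290 - 80/3 = 1821790/3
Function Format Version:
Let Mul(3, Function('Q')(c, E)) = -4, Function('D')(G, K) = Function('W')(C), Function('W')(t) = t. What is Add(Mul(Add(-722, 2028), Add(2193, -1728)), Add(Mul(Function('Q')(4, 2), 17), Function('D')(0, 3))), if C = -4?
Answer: Rational(1821790, 3) ≈ 6.0726e+5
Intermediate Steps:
Function('D')(G, K) = -4
Function('Q')(c, E) = Rational(-4, 3) (Function('Q')(c, E) = Mul(Rational(1, 3), -4) = Rational(-4, 3))
Add(Mul(Add(-722, 2028), Add(2193, -1728)), Add(Mul(Function('Q')(4, 2), 17), Function('D')(0, 3))) = Add(Mul(Add(-722, 2028), Add(2193, -1728)), Add(Mul(Rational(-4, 3), 17), -4)) = Add(Mul(1306, 465), Add(Rational(-68, 3), -4)) = Add(607290, Rational(-80, 3)) = Rational(1821790, 3)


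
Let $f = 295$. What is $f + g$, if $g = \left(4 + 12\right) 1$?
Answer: $311$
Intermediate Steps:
$g = 16$ ($g = 16 \cdot 1 = 16$)
$f + g = 295 + 16 = 311$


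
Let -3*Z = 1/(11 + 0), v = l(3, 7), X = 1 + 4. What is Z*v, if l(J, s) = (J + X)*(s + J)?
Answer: -80/33 ≈ -2.4242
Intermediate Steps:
X = 5
l(J, s) = (5 + J)*(J + s) (l(J, s) = (J + 5)*(s + J) = (5 + J)*(J + s))
v = 80 (v = 3² + 5*3 + 5*7 + 3*7 = 9 + 15 + 35 + 21 = 80)
Z = -1/33 (Z = -1/(3*(11 + 0)) = -⅓/11 = -⅓*1/11 = -1/33 ≈ -0.030303)
Z*v = -1/33*80 = -80/33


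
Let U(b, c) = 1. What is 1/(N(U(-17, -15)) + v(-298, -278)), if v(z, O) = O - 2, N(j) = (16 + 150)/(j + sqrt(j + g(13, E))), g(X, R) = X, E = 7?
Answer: -1903/542302 - 83*sqrt(14)/542302 ≈ -0.0040818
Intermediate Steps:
N(j) = 166/(j + sqrt(13 + j)) (N(j) = (16 + 150)/(j + sqrt(j + 13)) = 166/(j + sqrt(13 + j)))
v(z, O) = -2 + O
1/(N(U(-17, -15)) + v(-298, -278)) = 1/(166/(1 + sqrt(13 + 1)) + (-2 - 278)) = 1/(166/(1 + sqrt(14)) - 280) = 1/(-280 + 166/(1 + sqrt(14)))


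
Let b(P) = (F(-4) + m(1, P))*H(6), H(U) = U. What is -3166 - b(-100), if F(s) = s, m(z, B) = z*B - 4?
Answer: -2518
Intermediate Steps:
m(z, B) = -4 + B*z (m(z, B) = B*z - 4 = -4 + B*z)
b(P) = -48 + 6*P (b(P) = (-4 + (-4 + P*1))*6 = (-4 + (-4 + P))*6 = (-8 + P)*6 = -48 + 6*P)
-3166 - b(-100) = -3166 - (-48 + 6*(-100)) = -3166 - (-48 - 600) = -3166 - 1*(-648) = -3166 + 648 = -2518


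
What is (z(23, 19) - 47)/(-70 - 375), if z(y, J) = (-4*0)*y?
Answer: 47/445 ≈ 0.10562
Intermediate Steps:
z(y, J) = 0 (z(y, J) = 0*y = 0)
(z(23, 19) - 47)/(-70 - 375) = (0 - 47)/(-70 - 375) = -47/(-445) = -47*(-1/445) = 47/445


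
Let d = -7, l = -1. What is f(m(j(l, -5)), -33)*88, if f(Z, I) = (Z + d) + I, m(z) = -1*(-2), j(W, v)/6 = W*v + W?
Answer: -3344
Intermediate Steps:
j(W, v) = 6*W + 6*W*v (j(W, v) = 6*(W*v + W) = 6*(W + W*v) = 6*W + 6*W*v)
m(z) = 2
f(Z, I) = -7 + I + Z (f(Z, I) = (Z - 7) + I = (-7 + Z) + I = -7 + I + Z)
f(m(j(l, -5)), -33)*88 = (-7 - 33 + 2)*88 = -38*88 = -3344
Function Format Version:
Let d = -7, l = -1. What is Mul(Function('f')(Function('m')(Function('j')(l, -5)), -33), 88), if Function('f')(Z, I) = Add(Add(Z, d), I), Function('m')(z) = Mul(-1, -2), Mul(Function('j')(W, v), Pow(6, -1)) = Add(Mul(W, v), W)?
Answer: -3344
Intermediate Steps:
Function('j')(W, v) = Add(Mul(6, W), Mul(6, W, v)) (Function('j')(W, v) = Mul(6, Add(Mul(W, v), W)) = Mul(6, Add(W, Mul(W, v))) = Add(Mul(6, W), Mul(6, W, v)))
Function('m')(z) = 2
Function('f')(Z, I) = Add(-7, I, Z) (Function('f')(Z, I) = Add(Add(Z, -7), I) = Add(Add(-7, Z), I) = Add(-7, I, Z))
Mul(Function('f')(Function('m')(Function('j')(l, -5)), -33), 88) = Mul(Add(-7, -33, 2), 88) = Mul(-38, 88) = -3344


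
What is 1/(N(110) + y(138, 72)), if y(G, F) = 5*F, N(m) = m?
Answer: 1/470 ≈ 0.0021277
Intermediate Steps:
1/(N(110) + y(138, 72)) = 1/(110 + 5*72) = 1/(110 + 360) = 1/470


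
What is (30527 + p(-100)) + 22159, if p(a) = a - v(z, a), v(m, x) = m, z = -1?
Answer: 52587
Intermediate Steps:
p(a) = 1 + a (p(a) = a - 1*(-1) = a + 1 = 1 + a)
(30527 + p(-100)) + 22159 = (30527 + (1 - 100)) + 22159 = (30527 - 99) + 22159 = 30428 + 22159 = 52587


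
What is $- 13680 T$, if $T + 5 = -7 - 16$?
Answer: $383040$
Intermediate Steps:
$T = -28$ ($T = -5 - 23 = -28$)
$- 13680 T = \left(-13680\right) \left(-28\right) = 383040$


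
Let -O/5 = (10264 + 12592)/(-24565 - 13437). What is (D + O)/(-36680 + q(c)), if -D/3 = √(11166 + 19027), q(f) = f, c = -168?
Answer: -14285/175037212 + 3*√30193/36848 ≈ 0.014065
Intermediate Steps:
O = 57140/19001 (O = -5*(10264 + 12592)/(-24565 - 13437) = -114280/(-38002) = -114280*(-1)/38002 = -5*(-11428/19001) = 57140/19001 ≈ 3.0072)
D = -3*√30193 (D = -3*√(11166 + 19027) = -3*√30193 ≈ -521.28)
(D + O)/(-36680 + q(c)) = (-3*√30193 + 57140/19001)/(-36680 - 168) = (57140/19001 - 3*√30193)/(-36848) = (57140/19001 - 3*√30193)*(-1/36848) = -14285/175037212 + 3*√30193/36848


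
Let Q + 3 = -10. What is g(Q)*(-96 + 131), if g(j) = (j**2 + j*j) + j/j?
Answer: 11865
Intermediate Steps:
Q = -13 (Q = -3 - 10 = -13)
g(j) = 1 + 2*j**2 (g(j) = (j**2 + j**2) + 1 = 2*j**2 + 1 = 1 + 2*j**2)
g(Q)*(-96 + 131) = (1 + 2*(-13)**2)*(-96 + 131) = (1 + 2*169)*35 = (1 + 338)*35 = 339*35 = 11865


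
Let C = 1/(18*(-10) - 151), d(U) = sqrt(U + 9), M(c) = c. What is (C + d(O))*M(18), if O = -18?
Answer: -18/331 + 54*I ≈ -0.054381 + 54.0*I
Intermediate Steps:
d(U) = sqrt(9 + U)
C = -1/331 (C = 1/(-180 - 151) = 1/(-331) = -1/331 ≈ -0.0030211)
(C + d(O))*M(18) = (-1/331 + sqrt(9 - 18))*18 = (-1/331 + sqrt(-9))*18 = (-1/331 + 3*I)*18 = -18/331 + 54*I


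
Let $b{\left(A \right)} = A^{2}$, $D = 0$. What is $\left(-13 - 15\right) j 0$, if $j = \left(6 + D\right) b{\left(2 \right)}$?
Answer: $0$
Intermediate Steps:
$j = 24$ ($j = \left(6 + 0\right) 2^{2} = 6 \cdot 4 = 24$)
$\left(-13 - 15\right) j 0 = \left(-13 - 15\right) 24 \cdot 0 = \left(-28\right) 24 \cdot 0 = \left(-672\right) 0 = 0$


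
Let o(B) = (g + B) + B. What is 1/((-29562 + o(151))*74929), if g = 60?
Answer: -1/2187926800 ≈ -4.5705e-10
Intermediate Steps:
o(B) = 60 + 2*B (o(B) = (60 + B) + B = 60 + 2*B)
1/((-29562 + o(151))*74929) = 1/((-29562 + (60 + 2*151))*74929) = (1/74929)/(-29562 + (60 + 302)) = (1/74929)/(-29562 + 362) = (1/74929)/(-29200) = -1/29200*1/74929 = -1/2187926800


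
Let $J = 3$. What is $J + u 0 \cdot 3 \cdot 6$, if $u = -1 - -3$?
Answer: $3$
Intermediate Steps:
$u = 2$ ($u = -1 + 3 = 2$)
$J + u 0 \cdot 3 \cdot 6 = 3 + 2 \cdot 0 \cdot 3 \cdot 6 = 3 + 0 \cdot 3 \cdot 6 = 3 + 0 \cdot 6 = 3 + 0 = 3$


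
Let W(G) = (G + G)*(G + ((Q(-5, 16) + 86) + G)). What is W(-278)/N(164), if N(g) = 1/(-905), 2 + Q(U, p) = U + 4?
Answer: -238004140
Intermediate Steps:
Q(U, p) = 2 + U (Q(U, p) = -2 + (U + 4) = -2 + (4 + U) = 2 + U)
N(g) = -1/905
W(G) = 2*G*(83 + 2*G) (W(G) = (G + G)*(G + (((2 - 5) + 86) + G)) = (2*G)*(G + ((-3 + 86) + G)) = (2*G)*(G + (83 + G)) = (2*G)*(83 + 2*G) = 2*G*(83 + 2*G))
W(-278)/N(164) = (2*(-278)*(83 + 2*(-278)))/(-1/905) = (2*(-278)*(83 - 556))*(-905) = (2*(-278)*(-473))*(-905) = 262988*(-905) = -238004140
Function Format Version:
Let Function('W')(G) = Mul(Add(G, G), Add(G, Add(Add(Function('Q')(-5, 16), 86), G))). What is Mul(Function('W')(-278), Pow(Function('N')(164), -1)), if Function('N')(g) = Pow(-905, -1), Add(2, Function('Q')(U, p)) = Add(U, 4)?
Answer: -238004140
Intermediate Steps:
Function('Q')(U, p) = Add(2, U) (Function('Q')(U, p) = Add(-2, Add(U, 4)) = Add(-2, Add(4, U)) = Add(2, U))
Function('N')(g) = Rational(-1, 905)
Function('W')(G) = Mul(2, G, Add(83, Mul(2, G))) (Function('W')(G) = Mul(Add(G, G), Add(G, Add(Add(Add(2, -5), 86), G))) = Mul(Mul(2, G), Add(G, Add(Add(-3, 86), G))) = Mul(Mul(2, G), Add(G, Add(83, G))) = Mul(Mul(2, G), Add(83, Mul(2, G))) = Mul(2, G, Add(83, Mul(2, G))))
Mul(Function('W')(-278), Pow(Function('N')(164), -1)) = Mul(Mul(2, -278, Add(83, Mul(2, -278))), Pow(Rational(-1, 905), -1)) = Mul(Mul(2, -278, Add(83, -556)), -905) = Mul(Mul(2, -278, -473), -905) = Mul(262988, -905) = -238004140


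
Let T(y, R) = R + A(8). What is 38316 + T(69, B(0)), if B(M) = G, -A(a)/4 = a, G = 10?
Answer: 38294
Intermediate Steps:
A(a) = -4*a
B(M) = 10
T(y, R) = -32 + R (T(y, R) = R - 4*8 = R - 32 = -32 + R)
38316 + T(69, B(0)) = 38316 + (-32 + 10) = 38316 - 22 = 38294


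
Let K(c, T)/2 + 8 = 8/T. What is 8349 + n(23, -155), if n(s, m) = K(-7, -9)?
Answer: 74981/9 ≈ 8331.2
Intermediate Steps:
K(c, T) = -16 + 16/T (K(c, T) = -16 + 2*(8/T) = -16 + 16/T)
n(s, m) = -160/9 (n(s, m) = -16 + 16/(-9) = -16 + 16*(-1/9) = -16 - 16/9 = -160/9)
8349 + n(23, -155) = 8349 - 160/9 = 74981/9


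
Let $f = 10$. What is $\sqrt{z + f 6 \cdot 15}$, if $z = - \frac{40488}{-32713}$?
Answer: $\frac{2 \sqrt{241112704011}}{32713} \approx 30.021$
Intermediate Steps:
$z = \frac{40488}{32713}$ ($z = \left(-40488\right) \left(- \frac{1}{32713}\right) = \frac{40488}{32713} \approx 1.2377$)
$\sqrt{z + f 6 \cdot 15} = \sqrt{\frac{40488}{32713} + 10 \cdot 6 \cdot 15} = \sqrt{\frac{40488}{32713} + 60 \cdot 15} = \sqrt{\frac{40488}{32713} + 900} = \sqrt{\frac{29482188}{32713}} = \frac{2 \sqrt{241112704011}}{32713}$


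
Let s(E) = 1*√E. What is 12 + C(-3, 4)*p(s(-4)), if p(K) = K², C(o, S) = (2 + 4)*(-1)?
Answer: 36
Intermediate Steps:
C(o, S) = -6 (C(o, S) = 6*(-1) = -6)
s(E) = √E
12 + C(-3, 4)*p(s(-4)) = 12 - 6*(√(-4))² = 12 - 6*(2*I)² = 12 - 6*(-4) = 12 + 24 = 36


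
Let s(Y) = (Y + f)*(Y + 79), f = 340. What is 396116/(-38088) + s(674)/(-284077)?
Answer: -35402308157/2704981194 ≈ -13.088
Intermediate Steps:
s(Y) = (79 + Y)*(340 + Y) (s(Y) = (Y + 340)*(Y + 79) = (340 + Y)*(79 + Y) = (79 + Y)*(340 + Y))
396116/(-38088) + s(674)/(-284077) = 396116/(-38088) + (26860 + 674² + 419*674)/(-284077) = 396116*(-1/38088) + (26860 + 454276 + 282406)*(-1/284077) = -99029/9522 + 763542*(-1/284077) = -99029/9522 - 763542/284077 = -35402308157/2704981194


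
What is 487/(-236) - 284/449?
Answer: -285687/105964 ≈ -2.6961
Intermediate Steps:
487/(-236) - 284/449 = 487*(-1/236) - 284*1/449 = -487/236 - 284/449 = -285687/105964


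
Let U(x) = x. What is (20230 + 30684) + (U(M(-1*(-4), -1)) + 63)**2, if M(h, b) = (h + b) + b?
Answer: 55139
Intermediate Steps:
M(h, b) = h + 2*b (M(h, b) = (b + h) + b = h + 2*b)
(20230 + 30684) + (U(M(-1*(-4), -1)) + 63)**2 = (20230 + 30684) + ((-1*(-4) + 2*(-1)) + 63)**2 = 50914 + ((4 - 2) + 63)**2 = 50914 + (2 + 63)**2 = 50914 + 65**2 = 50914 + 4225 = 55139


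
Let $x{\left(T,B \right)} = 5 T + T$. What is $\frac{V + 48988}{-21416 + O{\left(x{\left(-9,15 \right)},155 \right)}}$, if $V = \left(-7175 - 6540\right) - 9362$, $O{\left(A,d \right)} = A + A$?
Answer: $- \frac{25911}{21524} \approx -1.2038$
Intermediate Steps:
$x{\left(T,B \right)} = 6 T$
$O{\left(A,d \right)} = 2 A$
$V = -23077$ ($V = -13715 - 9362 = -23077$)
$\frac{V + 48988}{-21416 + O{\left(x{\left(-9,15 \right)},155 \right)}} = \frac{-23077 + 48988}{-21416 + 2 \cdot 6 \left(-9\right)} = \frac{25911}{-21416 + 2 \left(-54\right)} = \frac{25911}{-21416 - 108} = \frac{25911}{-21524} = 25911 \left(- \frac{1}{21524}\right) = - \frac{25911}{21524}$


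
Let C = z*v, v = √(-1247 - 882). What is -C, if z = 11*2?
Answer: -22*I*√2129 ≈ -1015.1*I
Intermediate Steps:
z = 22
v = I*√2129 (v = √(-2129) = I*√2129 ≈ 46.141*I)
C = 22*I*√2129 (C = 22*(I*√2129) = 22*I*√2129 ≈ 1015.1*I)
-C = -22*I*√2129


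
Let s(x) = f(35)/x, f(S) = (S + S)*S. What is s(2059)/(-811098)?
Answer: -1225/835025391 ≈ -1.4670e-6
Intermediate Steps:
f(S) = 2*S**2 (f(S) = (2*S)*S = 2*S**2)
s(x) = 2450/x (s(x) = (2*35**2)/x = (2*1225)/x = 2450/x)
s(2059)/(-811098) = (2450/2059)/(-811098) = (2450*(1/2059))*(-1/811098) = (2450/2059)*(-1/811098) = -1225/835025391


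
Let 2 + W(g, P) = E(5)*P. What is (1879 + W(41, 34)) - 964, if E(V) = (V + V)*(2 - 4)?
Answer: 233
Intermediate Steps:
E(V) = -4*V (E(V) = (2*V)*(-2) = -4*V)
W(g, P) = -2 - 20*P (W(g, P) = -2 + (-4*5)*P = -2 - 20*P)
(1879 + W(41, 34)) - 964 = (1879 + (-2 - 20*34)) - 964 = (1879 + (-2 - 680)) - 964 = (1879 - 682) - 964 = 1197 - 964 = 233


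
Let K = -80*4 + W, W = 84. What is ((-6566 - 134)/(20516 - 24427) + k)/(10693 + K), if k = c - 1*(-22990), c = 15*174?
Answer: 100128300/40897327 ≈ 2.4483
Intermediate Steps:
c = 2610
k = 25600 (k = 2610 - 1*(-22990) = 2610 + 22990 = 25600)
K = -236 (K = -80*4 + 84 = -320 + 84 = -236)
((-6566 - 134)/(20516 - 24427) + k)/(10693 + K) = ((-6566 - 134)/(20516 - 24427) + 25600)/(10693 - 236) = (-6700/(-3911) + 25600)/10457 = (-6700*(-1/3911) + 25600)*(1/10457) = (6700/3911 + 25600)*(1/10457) = (100128300/3911)*(1/10457) = 100128300/40897327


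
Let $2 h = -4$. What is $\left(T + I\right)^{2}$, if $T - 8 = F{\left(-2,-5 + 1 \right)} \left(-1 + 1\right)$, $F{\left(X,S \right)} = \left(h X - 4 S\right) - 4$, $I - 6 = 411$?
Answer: $180625$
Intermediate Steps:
$h = -2$ ($h = \frac{1}{2} \left(-4\right) = -2$)
$I = 417$ ($I = 6 + 411 = 417$)
$F{\left(X,S \right)} = -4 - 4 S - 2 X$ ($F{\left(X,S \right)} = \left(- 2 X - 4 S\right) - 4 = \left(- 4 S - 2 X\right) - 4 = -4 - 4 S - 2 X$)
$T = 8$ ($T = 8 + \left(-4 - 4 \left(-5 + 1\right) - -4\right) \left(-1 + 1\right) = 8 + \left(-4 - -16 + 4\right) 0 = 8 + \left(-4 + 16 + 4\right) 0 = 8 + 16 \cdot 0 = 8 + 0 = 8$)
$\left(T + I\right)^{2} = \left(8 + 417\right)^{2} = 425^{2} = 180625$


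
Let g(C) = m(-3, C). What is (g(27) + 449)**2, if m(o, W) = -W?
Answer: 178084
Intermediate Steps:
g(C) = -C
(g(27) + 449)**2 = (-1*27 + 449)**2 = (-27 + 449)**2 = 422**2 = 178084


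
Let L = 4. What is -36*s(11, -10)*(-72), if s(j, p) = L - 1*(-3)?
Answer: 18144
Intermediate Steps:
s(j, p) = 7 (s(j, p) = 4 - 1*(-3) = 4 + 3 = 7)
-36*s(11, -10)*(-72) = -36*7*(-72) = -252*(-72) = 18144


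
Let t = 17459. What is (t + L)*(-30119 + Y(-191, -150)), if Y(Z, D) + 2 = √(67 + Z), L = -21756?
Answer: 129429937 - 8594*I*√31 ≈ 1.2943e+8 - 47849.0*I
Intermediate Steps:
Y(Z, D) = -2 + √(67 + Z)
(t + L)*(-30119 + Y(-191, -150)) = (17459 - 21756)*(-30119 + (-2 + √(67 - 191))) = -4297*(-30119 + (-2 + √(-124))) = -4297*(-30119 + (-2 + 2*I*√31)) = -4297*(-30121 + 2*I*√31) = 129429937 - 8594*I*√31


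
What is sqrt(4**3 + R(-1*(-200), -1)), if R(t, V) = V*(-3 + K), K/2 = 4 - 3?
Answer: sqrt(65) ≈ 8.0623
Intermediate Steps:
K = 2 (K = 2*(4 - 3) = 2*1 = 2)
R(t, V) = -V (R(t, V) = V*(-3 + 2) = V*(-1) = -V)
sqrt(4**3 + R(-1*(-200), -1)) = sqrt(4**3 - 1*(-1)) = sqrt(64 + 1) = sqrt(65)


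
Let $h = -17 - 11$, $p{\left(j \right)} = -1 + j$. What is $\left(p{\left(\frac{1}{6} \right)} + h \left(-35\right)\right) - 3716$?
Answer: $- \frac{16421}{6} \approx -2736.8$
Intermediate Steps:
$h = -28$ ($h = -17 - 11 = -28$)
$\left(p{\left(\frac{1}{6} \right)} + h \left(-35\right)\right) - 3716 = \left(\left(-1 + \frac{1}{6}\right) - -980\right) - 3716 = \left(\left(-1 + \frac{1}{6}\right) + 980\right) - 3716 = \left(- \frac{5}{6} + 980\right) - 3716 = \frac{5875}{6} - 3716 = - \frac{16421}{6}$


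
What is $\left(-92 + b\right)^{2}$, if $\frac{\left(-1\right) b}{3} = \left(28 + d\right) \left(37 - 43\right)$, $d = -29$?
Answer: $12100$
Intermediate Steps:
$b = -18$ ($b = - 3 \left(28 - 29\right) \left(37 - 43\right) = - 3 \left(\left(-1\right) \left(-6\right)\right) = \left(-3\right) 6 = -18$)
$\left(-92 + b\right)^{2} = \left(-92 - 18\right)^{2} = \left(-110\right)^{2} = 12100$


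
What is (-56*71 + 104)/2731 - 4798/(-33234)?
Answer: -57789355/45381027 ≈ -1.2734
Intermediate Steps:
(-56*71 + 104)/2731 - 4798/(-33234) = (-3976 + 104)*(1/2731) - 4798*(-1/33234) = -3872*1/2731 + 2399/16617 = -3872/2731 + 2399/16617 = -57789355/45381027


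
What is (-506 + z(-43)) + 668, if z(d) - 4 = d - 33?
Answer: 90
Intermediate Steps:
z(d) = -29 + d (z(d) = 4 + (d - 33) = 4 + (-33 + d) = -29 + d)
(-506 + z(-43)) + 668 = (-506 + (-29 - 43)) + 668 = (-506 - 72) + 668 = -578 + 668 = 90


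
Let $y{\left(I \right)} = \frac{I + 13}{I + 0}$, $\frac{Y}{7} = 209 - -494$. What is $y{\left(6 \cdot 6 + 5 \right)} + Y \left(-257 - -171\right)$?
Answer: $- \frac{17351392}{41} \approx -4.232 \cdot 10^{5}$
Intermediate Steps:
$Y = 4921$ ($Y = 7 \left(209 - -494\right) = 7 \left(209 + 494\right) = 7 \cdot 703 = 4921$)
$y{\left(I \right)} = \frac{13 + I}{I}$
$y{\left(6 \cdot 6 + 5 \right)} + Y \left(-257 - -171\right) = \frac{13 + \left(6 \cdot 6 + 5\right)}{6 \cdot 6 + 5} + 4921 \left(-257 - -171\right) = \frac{13 + \left(36 + 5\right)}{36 + 5} + 4921 \left(-257 + 171\right) = \frac{13 + 41}{41} + 4921 \left(-86\right) = \frac{1}{41} \cdot 54 - 423206 = \frac{54}{41} - 423206 = - \frac{17351392}{41}$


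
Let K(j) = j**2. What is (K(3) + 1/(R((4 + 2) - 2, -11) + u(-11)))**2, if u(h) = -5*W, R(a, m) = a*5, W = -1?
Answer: 51076/625 ≈ 81.722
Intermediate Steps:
R(a, m) = 5*a
u(h) = 5 (u(h) = -5*(-1) = 5)
(K(3) + 1/(R((4 + 2) - 2, -11) + u(-11)))**2 = (3**2 + 1/(5*((4 + 2) - 2) + 5))**2 = (9 + 1/(5*(6 - 2) + 5))**2 = (9 + 1/(5*4 + 5))**2 = (9 + 1/(20 + 5))**2 = (9 + 1/25)**2 = (226/25)**2 = 51076/625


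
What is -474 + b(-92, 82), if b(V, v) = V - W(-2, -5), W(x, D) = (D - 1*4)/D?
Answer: -2839/5 ≈ -567.80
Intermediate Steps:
W(x, D) = (-4 + D)/D (W(x, D) = (D - 4)/D = (-4 + D)/D)
b(V, v) = -9/5 + V (b(V, v) = V - (-4 - 5)/(-5) = V - (-1)*(-9)/5 = V - 1*9/5 = V - 9/5 = -9/5 + V)
-474 + b(-92, 82) = -474 + (-9/5 - 92) = -474 - 469/5 = -2839/5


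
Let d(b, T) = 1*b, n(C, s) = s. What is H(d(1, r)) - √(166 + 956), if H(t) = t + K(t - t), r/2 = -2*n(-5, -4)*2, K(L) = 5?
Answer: 6 - √1122 ≈ -27.496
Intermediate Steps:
r = 32 (r = 2*(-(-8)*2) = 2*(-2*(-8)) = 2*16 = 32)
d(b, T) = b
H(t) = 5 + t (H(t) = t + 5 = 5 + t)
H(d(1, r)) - √(166 + 956) = (5 + 1) - √(166 + 956) = 6 - √1122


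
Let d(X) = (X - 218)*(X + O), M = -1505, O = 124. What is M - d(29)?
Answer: 27412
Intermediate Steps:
d(X) = (-218 + X)*(124 + X) (d(X) = (X - 218)*(X + 124) = (-218 + X)*(124 + X))
M - d(29) = -1505 - (-27032 + 29² - 94*29) = -1505 - (-27032 + 841 - 2726) = -1505 - 1*(-28917) = -1505 + 28917 = 27412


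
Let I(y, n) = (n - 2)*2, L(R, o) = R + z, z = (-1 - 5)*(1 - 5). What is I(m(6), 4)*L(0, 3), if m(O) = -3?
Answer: 96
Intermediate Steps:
z = 24 (z = -6*(-4) = 24)
L(R, o) = 24 + R (L(R, o) = R + 24 = 24 + R)
I(y, n) = -4 + 2*n (I(y, n) = (-2 + n)*2 = -4 + 2*n)
I(m(6), 4)*L(0, 3) = (-4 + 2*4)*(24 + 0) = (-4 + 8)*24 = 4*24 = 96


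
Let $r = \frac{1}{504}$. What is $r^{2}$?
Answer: $\frac{1}{254016} \approx 3.9368 \cdot 10^{-6}$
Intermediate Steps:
$r = \frac{1}{504} \approx 0.0019841$
$r^{2} = \left(\frac{1}{504}\right)^{2} = \frac{1}{254016}$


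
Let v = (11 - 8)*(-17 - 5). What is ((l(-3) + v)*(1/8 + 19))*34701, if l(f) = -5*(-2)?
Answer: -37164771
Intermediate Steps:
v = -66 (v = 3*(-22) = -66)
l(f) = 10
((l(-3) + v)*(1/8 + 19))*34701 = ((10 - 66)*(1/8 + 19))*34701 = -56*(1*(⅛) + 19)*34701 = -56*(⅛ + 19)*34701 = -56*153/8*34701 = -1071*34701 = -37164771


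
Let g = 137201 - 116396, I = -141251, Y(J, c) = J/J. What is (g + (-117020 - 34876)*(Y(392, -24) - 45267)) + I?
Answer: 6875603890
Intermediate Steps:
Y(J, c) = 1
g = 20805
(g + (-117020 - 34876)*(Y(392, -24) - 45267)) + I = (20805 + (-117020 - 34876)*(1 - 45267)) - 141251 = (20805 - 151896*(-45266)) - 141251 = (20805 + 6875724336) - 141251 = 6875745141 - 141251 = 6875603890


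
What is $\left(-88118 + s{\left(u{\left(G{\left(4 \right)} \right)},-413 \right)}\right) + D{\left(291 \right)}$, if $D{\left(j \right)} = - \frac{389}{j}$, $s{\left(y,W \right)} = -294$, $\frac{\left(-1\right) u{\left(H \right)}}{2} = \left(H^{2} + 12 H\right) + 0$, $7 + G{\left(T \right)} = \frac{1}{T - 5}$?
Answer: $- \frac{25728281}{291} \approx -88413.0$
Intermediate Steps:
$G{\left(T \right)} = -7 + \frac{1}{-5 + T}$ ($G{\left(T \right)} = -7 + \frac{1}{T - 5} = -7 + \frac{1}{-5 + T}$)
$u{\left(H \right)} = - 24 H - 2 H^{2}$ ($u{\left(H \right)} = - 2 \left(\left(H^{2} + 12 H\right) + 0\right) = - 2 \left(H^{2} + 12 H\right) = - 24 H - 2 H^{2}$)
$\left(-88118 + s{\left(u{\left(G{\left(4 \right)} \right)},-413 \right)}\right) + D{\left(291 \right)} = \left(-88118 - 294\right) - \frac{389}{291} = -88412 - \frac{389}{291} = - \frac{25728281}{291}$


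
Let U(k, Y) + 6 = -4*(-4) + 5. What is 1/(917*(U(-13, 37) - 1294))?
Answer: -1/1172843 ≈ -8.5263e-7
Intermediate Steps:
U(k, Y) = 15 (U(k, Y) = -6 + (-4*(-4) + 5) = -6 + (16 + 5) = -6 + 21 = 15)
1/(917*(U(-13, 37) - 1294)) = 1/(917*(15 - 1294)) = 1/(917*(-1279)) = 1/(-1172843) = -1/1172843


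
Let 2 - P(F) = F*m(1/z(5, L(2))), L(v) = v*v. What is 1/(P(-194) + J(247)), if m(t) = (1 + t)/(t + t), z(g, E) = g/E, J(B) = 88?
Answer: 4/1233 ≈ 0.0032441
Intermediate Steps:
L(v) = v²
m(t) = (1 + t)/(2*t) (m(t) = (1 + t)/((2*t)) = (1 + t)*(1/(2*t)) = (1 + t)/(2*t))
P(F) = 2 - 9*F/8 (P(F) = 2 - F*(1 + 1/(5/(2²)))/(2*(1/(5/(2²)))) = 2 - F*(1 + 1/(5/4))/(2*(1/(5/4))) = 2 - F*(1 + ⅘)/(2*(⅘)) = 2 - F*(½)*(5/4)*(9/5) = 2 - F*9/8 = 2 - 9*F/8)
1/(P(-194) + J(247)) = 1/((2 - 9/8*(-194)) + 88) = 1/((2 + 873/4) + 88) = 1/(881/4 + 88) = 1/(1233/4) = 4/1233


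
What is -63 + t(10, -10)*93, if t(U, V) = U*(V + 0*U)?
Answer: -9363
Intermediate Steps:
t(U, V) = U*V (t(U, V) = U*(V + 0) = U*V)
-63 + t(10, -10)*93 = -63 + (10*(-10))*93 = -63 - 100*93 = -63 - 9300 = -9363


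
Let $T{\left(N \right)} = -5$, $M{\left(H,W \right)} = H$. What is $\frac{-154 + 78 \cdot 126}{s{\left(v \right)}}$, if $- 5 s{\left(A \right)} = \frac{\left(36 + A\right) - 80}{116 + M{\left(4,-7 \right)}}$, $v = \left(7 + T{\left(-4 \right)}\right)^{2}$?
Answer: $145110$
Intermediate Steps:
$v = 4$ ($v = \left(7 - 5\right)^{2} = 2^{2} = 4$)
$s{\left(A \right)} = \frac{11}{150} - \frac{A}{600}$ ($s{\left(A \right)} = - \frac{\left(\left(36 + A\right) - 80\right) \frac{1}{116 + 4}}{5} = - \frac{\left(-44 + A\right) \frac{1}{120}}{5} = - \frac{- \frac{11}{30} + \frac{A}{120}}{5} = \frac{11}{150} - \frac{A}{600}$)
$\frac{-154 + 78 \cdot 126}{s{\left(v \right)}} = \frac{-154 + 78 \cdot 126}{\frac{11}{150} - \frac{1}{150}} = \frac{-154 + 9828}{\frac{11}{150} - \frac{1}{150}} = 9674 \frac{1}{\frac{1}{15}} = 9674 \cdot 15 = 145110$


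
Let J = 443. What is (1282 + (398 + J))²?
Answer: 4507129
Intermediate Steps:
(1282 + (398 + J))² = (1282 + (398 + 443))² = (1282 + 841)² = 2123² = 4507129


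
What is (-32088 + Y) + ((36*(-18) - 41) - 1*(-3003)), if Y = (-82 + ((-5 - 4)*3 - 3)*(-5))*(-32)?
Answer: -31950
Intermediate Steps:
Y = -2176 (Y = (-82 + (-9*3 - 3)*(-5))*(-32) = (-82 + (-27 - 3)*(-5))*(-32) = (-82 - 30*(-5))*(-32) = (-82 + 150)*(-32) = 68*(-32) = -2176)
(-32088 + Y) + ((36*(-18) - 41) - 1*(-3003)) = (-32088 - 2176) + ((36*(-18) - 41) - 1*(-3003)) = -34264 + ((-648 - 41) + 3003) = -34264 + (-689 + 3003) = -34264 + 2314 = -31950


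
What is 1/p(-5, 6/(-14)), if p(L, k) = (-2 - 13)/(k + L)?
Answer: 38/105 ≈ 0.36190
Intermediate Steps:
p(L, k) = -15/(L + k)
1/p(-5, 6/(-14)) = 1/(-15/(-5 + 6/(-14))) = 1/(-15/(-5 + 6*(-1/14))) = 1/(-15/(-5 - 3/7)) = 1/(-15/(-38/7)) = 1/(-15*(-7/38)) = 1/(105/38) = 38/105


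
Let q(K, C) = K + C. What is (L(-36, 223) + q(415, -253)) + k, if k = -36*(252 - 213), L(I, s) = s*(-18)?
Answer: -5256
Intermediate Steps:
L(I, s) = -18*s
k = -1404 (k = -36*39 = -1404)
q(K, C) = C + K
(L(-36, 223) + q(415, -253)) + k = (-18*223 + (-253 + 415)) - 1404 = (-4014 + 162) - 1404 = -3852 - 1404 = -5256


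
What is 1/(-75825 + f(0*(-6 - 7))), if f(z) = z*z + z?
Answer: -1/75825 ≈ -1.3188e-5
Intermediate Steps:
f(z) = z + z**2 (f(z) = z**2 + z = z + z**2)
1/(-75825 + f(0*(-6 - 7))) = 1/(-75825 + (0*(-6 - 7))*(1 + 0*(-6 - 7))) = 1/(-75825 + (0*(-13))*(1 + 0*(-13))) = 1/(-75825 + 0*(1 + 0)) = 1/(-75825 + 0*1) = 1/(-75825 + 0) = 1/(-75825) = -1/75825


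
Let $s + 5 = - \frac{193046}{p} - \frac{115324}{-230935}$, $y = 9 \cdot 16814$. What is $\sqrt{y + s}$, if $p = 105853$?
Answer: $\frac{3 \sqrt{10047054346720598098381215}}{24445162555} \approx 389.0$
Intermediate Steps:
$y = 151326$
$s = - \frac{154599499413}{24445162555}$ ($s = -5 - \left(- \frac{115324}{230935} + \frac{193046}{105853}\right) = -5 - \frac{32373686638}{24445162555} = - \frac{154599499413}{24445162555} \approx -6.3243$)
$\sqrt{y + s} = \sqrt{151326 - \frac{154599499413}{24445162555}} = \sqrt{\frac{3699034069298517}{24445162555}} = \frac{3 \sqrt{10047054346720598098381215}}{24445162555}$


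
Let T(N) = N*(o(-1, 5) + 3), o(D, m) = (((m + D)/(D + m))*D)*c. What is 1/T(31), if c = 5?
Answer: -1/62 ≈ -0.016129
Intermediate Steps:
o(D, m) = 5*D (o(D, m) = (((m + D)/(D + m))*D)*5 = (((D + m)/(D + m))*D)*5 = (1*D)*5 = D*5 = 5*D)
T(N) = -2*N (T(N) = N*(5*(-1) + 3) = N*(-5 + 3) = N*(-2) = -2*N)
1/T(31) = 1/(-2*31) = 1/(-62) = -1/62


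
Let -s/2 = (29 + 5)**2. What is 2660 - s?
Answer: 4972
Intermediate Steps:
s = -2312 (s = -2*(29 + 5)**2 = -2*34**2 = -2*1156 = -2312)
2660 - s = 2660 - 1*(-2312) = 2660 + 2312 = 4972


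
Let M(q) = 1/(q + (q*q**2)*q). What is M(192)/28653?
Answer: 1/38938128675264 ≈ 2.5682e-14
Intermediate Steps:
M(q) = 1/(q + q**4) (M(q) = 1/(q + q**3*q) = 1/(q + q**4))
M(192)/28653 = 1/((192 + 192**4)*28653) = (1/28653)/(192 + 1358954496) = (1/28653)/1358954688 = (1/1358954688)*(1/28653) = 1/38938128675264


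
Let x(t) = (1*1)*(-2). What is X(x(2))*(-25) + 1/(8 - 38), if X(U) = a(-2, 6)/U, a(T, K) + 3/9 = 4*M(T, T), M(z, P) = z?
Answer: -521/5 ≈ -104.20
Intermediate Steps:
a(T, K) = -⅓ + 4*T
x(t) = -2 (x(t) = 1*(-2) = -2)
X(U) = -25/(3*U) (X(U) = (-⅓ + 4*(-2))/U = (-⅓ - 8)/U = -25/(3*U))
X(x(2))*(-25) + 1/(8 - 38) = -25/3/(-2)*(-25) + 1/(8 - 38) = -25/3*(-½)*(-25) + 1/(-30) = (25/6)*(-25) - 1/30 = -625/6 - 1/30 = -521/5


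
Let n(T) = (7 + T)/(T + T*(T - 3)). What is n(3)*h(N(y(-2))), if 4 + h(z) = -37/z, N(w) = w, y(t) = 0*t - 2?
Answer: 145/3 ≈ 48.333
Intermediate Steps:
y(t) = -2 (y(t) = 0 - 2 = -2)
n(T) = (7 + T)/(T + T*(-3 + T))
h(z) = -4 - 37/z
n(3)*h(N(y(-2))) = ((7 + 3)/(3*(-2 + 3)))*(-4 - 37/(-2)) = ((⅓)*10/1)*(-4 - 37*(-½)) = ((⅓)*1*10)*(-4 + 37/2) = (10/3)*(29/2) = 145/3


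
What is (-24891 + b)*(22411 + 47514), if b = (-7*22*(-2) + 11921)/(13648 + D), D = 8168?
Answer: -37969962152975/21816 ≈ -1.7405e+9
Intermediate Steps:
b = 12229/21816 (b = (-7*22*(-2) + 11921)/(13648 + 8168) = (-154*(-2) + 11921)/21816 = (308 + 11921)*(1/21816) = 12229*(1/21816) = 12229/21816 ≈ 0.56055)
(-24891 + b)*(22411 + 47514) = (-24891 + 12229/21816)*(22411 + 47514) = -543009827/21816*69925 = -37969962152975/21816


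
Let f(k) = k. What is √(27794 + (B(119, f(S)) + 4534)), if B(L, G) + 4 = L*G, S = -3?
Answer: √31967 ≈ 178.79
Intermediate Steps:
B(L, G) = -4 + G*L (B(L, G) = -4 + L*G = -4 + G*L)
√(27794 + (B(119, f(S)) + 4534)) = √(27794 + ((-4 - 3*119) + 4534)) = √(27794 + ((-4 - 357) + 4534)) = √(27794 + (-361 + 4534)) = √(27794 + 4173) = √31967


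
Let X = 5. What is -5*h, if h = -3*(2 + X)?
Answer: 105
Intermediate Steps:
h = -21 (h = -3*(2 + 5) = -3*7 = -21)
-5*h = -5*(-21) = 105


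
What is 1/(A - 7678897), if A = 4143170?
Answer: -1/3535727 ≈ -2.8283e-7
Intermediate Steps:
1/(A - 7678897) = 1/(4143170 - 7678897) = 1/(-3535727) = -1/3535727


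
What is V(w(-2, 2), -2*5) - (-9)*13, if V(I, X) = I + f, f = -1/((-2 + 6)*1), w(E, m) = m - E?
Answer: 483/4 ≈ 120.75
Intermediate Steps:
f = -¼ (f = -1/(4*1) = -1/4 = -1*¼ = -¼ ≈ -0.25000)
V(I, X) = -¼ + I (V(I, X) = I - ¼ = -¼ + I)
V(w(-2, 2), -2*5) - (-9)*13 = (-¼ + (2 - 1*(-2))) - (-9)*13 = (-¼ + (2 + 2)) - 1*(-117) = (-¼ + 4) + 117 = 15/4 + 117 = 483/4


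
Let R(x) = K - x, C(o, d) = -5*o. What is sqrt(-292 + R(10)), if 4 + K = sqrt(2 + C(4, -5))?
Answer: sqrt(-306 + 3*I*sqrt(2)) ≈ 0.1213 + 17.493*I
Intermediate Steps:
K = -4 + 3*I*sqrt(2) (K = -4 + sqrt(2 - 5*4) = -4 + sqrt(2 - 20) = -4 + sqrt(-18) = -4 + 3*I*sqrt(2) ≈ -4.0 + 4.2426*I)
R(x) = -4 - x + 3*I*sqrt(2) (R(x) = (-4 + 3*I*sqrt(2)) - x = -4 - x + 3*I*sqrt(2))
sqrt(-292 + R(10)) = sqrt(-292 + (-4 - 1*10 + 3*I*sqrt(2))) = sqrt(-292 + (-4 - 10 + 3*I*sqrt(2))) = sqrt(-292 + (-14 + 3*I*sqrt(2))) = sqrt(-306 + 3*I*sqrt(2))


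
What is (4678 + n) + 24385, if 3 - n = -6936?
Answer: 36002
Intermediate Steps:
n = 6939 (n = 3 - 1*(-6936) = 3 + 6936 = 6939)
(4678 + n) + 24385 = (4678 + 6939) + 24385 = 11617 + 24385 = 36002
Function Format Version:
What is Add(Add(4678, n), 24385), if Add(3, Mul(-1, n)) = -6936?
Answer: 36002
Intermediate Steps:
n = 6939 (n = Add(3, Mul(-1, -6936)) = Add(3, 6936) = 6939)
Add(Add(4678, n), 24385) = Add(Add(4678, 6939), 24385) = Add(11617, 24385) = 36002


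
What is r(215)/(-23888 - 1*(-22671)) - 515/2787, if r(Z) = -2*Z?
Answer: 571655/3391779 ≈ 0.16854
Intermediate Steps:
r(215)/(-23888 - 1*(-22671)) - 515/2787 = (-2*215)/(-23888 - 1*(-22671)) - 515/2787 = -430/(-23888 + 22671) - 515*1/2787 = -430/(-1217) - 515/2787 = -430*(-1/1217) - 515/2787 = 430/1217 - 515/2787 = 571655/3391779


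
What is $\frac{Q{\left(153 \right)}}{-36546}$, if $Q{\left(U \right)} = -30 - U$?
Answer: $\frac{61}{12182} \approx 0.0050074$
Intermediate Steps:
$\frac{Q{\left(153 \right)}}{-36546} = \frac{-30 - 153}{-36546} = \left(-30 - 153\right) \left(- \frac{1}{36546}\right) = \left(-183\right) \left(- \frac{1}{36546}\right) = \frac{61}{12182}$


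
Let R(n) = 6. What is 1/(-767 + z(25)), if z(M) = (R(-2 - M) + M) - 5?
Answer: -1/741 ≈ -0.0013495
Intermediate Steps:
z(M) = 1 + M (z(M) = (6 + M) - 5 = 1 + M)
1/(-767 + z(25)) = 1/(-767 + (1 + 25)) = 1/(-767 + 26) = 1/(-741) = -1/741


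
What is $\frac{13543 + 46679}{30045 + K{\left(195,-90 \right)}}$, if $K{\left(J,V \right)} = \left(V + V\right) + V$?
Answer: $\frac{20074}{9925} \approx 2.0226$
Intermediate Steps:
$K{\left(J,V \right)} = 3 V$ ($K{\left(J,V \right)} = 2 V + V = 3 V$)
$\frac{13543 + 46679}{30045 + K{\left(195,-90 \right)}} = \frac{13543 + 46679}{30045 + 3 \left(-90\right)} = \frac{60222}{30045 - 270} = \frac{60222}{29775} = 60222 \cdot \frac{1}{29775} = \frac{20074}{9925}$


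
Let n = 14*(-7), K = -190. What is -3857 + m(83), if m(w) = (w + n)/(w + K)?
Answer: -412684/107 ≈ -3856.9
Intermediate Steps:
n = -98
m(w) = (-98 + w)/(-190 + w) (m(w) = (w - 98)/(w - 190) = (-98 + w)/(-190 + w))
-3857 + m(83) = -3857 + (-98 + 83)/(-190 + 83) = -3857 - 15/(-107) = -3857 - 1/107*(-15) = -3857 + 15/107 = -412684/107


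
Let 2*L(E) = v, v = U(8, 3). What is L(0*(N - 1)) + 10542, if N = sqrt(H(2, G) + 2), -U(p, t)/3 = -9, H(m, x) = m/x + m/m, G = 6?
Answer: 21111/2 ≈ 10556.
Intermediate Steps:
H(m, x) = 1 + m/x (H(m, x) = m/x + 1 = 1 + m/x)
U(p, t) = 27 (U(p, t) = -3*(-9) = 27)
N = sqrt(30)/3 (N = sqrt((2 + 6)/6 + 2) = sqrt((1/6)*8 + 2) = sqrt(4/3 + 2) = sqrt(10/3) = sqrt(30)/3 ≈ 1.8257)
v = 27
L(E) = 27/2 (L(E) = (1/2)*27 = 27/2)
L(0*(N - 1)) + 10542 = 27/2 + 10542 = 21111/2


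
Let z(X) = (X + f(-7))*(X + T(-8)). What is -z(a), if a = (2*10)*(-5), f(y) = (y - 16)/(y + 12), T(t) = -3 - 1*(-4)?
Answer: -51777/5 ≈ -10355.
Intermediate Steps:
T(t) = 1 (T(t) = -3 + 4 = 1)
f(y) = (-16 + y)/(12 + y)
a = -100 (a = 20*(-5) = -100)
z(X) = (1 + X)*(-23/5 + X) (z(X) = (X + (-16 - 7)/(12 - 7))*(X + 1) = (X - 23/5)*(1 + X) = (-23/5 + X)*(1 + X) = (1 + X)*(-23/5 + X))
-z(a) = -(-23/5 + (-100)² - 18/5*(-100)) = -(-23/5 + 10000 + 360) = -1*51777/5 = -51777/5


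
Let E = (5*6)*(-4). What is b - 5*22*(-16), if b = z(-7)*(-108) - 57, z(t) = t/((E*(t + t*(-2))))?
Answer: 17021/10 ≈ 1702.1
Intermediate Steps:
E = -120 (E = 30*(-4) = -120)
z(t) = 1/120 (z(t) = t/((-120*(t + t*(-2)))) = t/((-120*(t - 2*t))) = t/((-(-120)*t)) = t/((120*t)) = t*(1/(120*t)) = 1/120)
b = -579/10 (b = (1/120)*(-108) - 57 = -9/10 - 57 = -579/10 ≈ -57.900)
b - 5*22*(-16) = -579/10 - 5*22*(-16) = -579/10 - 110*(-16) = -579/10 - 1*(-1760) = -579/10 + 1760 = 17021/10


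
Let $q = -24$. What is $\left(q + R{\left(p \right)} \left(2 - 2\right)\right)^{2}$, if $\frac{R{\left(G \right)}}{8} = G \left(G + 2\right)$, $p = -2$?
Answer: $576$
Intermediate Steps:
$R{\left(G \right)} = 8 G \left(2 + G\right)$ ($R{\left(G \right)} = 8 G \left(G + 2\right) = 8 G \left(2 + G\right)$)
$\left(q + R{\left(p \right)} \left(2 - 2\right)\right)^{2} = \left(-24 + 8 \left(-2\right) \left(2 - 2\right) \left(2 - 2\right)\right)^{2} = \left(-24 + 8 \left(-2\right) 0 \cdot 0\right)^{2} = \left(-24 + 0 \cdot 0\right)^{2} = \left(-24 + 0\right)^{2} = \left(-24\right)^{2} = 576$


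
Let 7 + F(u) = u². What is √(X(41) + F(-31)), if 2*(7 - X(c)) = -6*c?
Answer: 2*√271 ≈ 32.924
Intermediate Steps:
X(c) = 7 + 3*c (X(c) = 7 - (-3)*c = 7 + 3*c)
F(u) = -7 + u²
√(X(41) + F(-31)) = √((7 + 3*41) + (-7 + (-31)²)) = √((7 + 123) + (-7 + 961)) = √(130 + 954) = √1084 = 2*√271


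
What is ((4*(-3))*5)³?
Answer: -216000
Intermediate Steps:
((4*(-3))*5)³ = (-12*5)³ = (-60)³ = -216000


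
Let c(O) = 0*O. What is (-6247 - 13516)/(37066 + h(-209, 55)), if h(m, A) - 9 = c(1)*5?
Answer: -19763/37075 ≈ -0.53305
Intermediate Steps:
c(O) = 0
h(m, A) = 9 (h(m, A) = 9 + 0*5 = 9 + 0 = 9)
(-6247 - 13516)/(37066 + h(-209, 55)) = (-6247 - 13516)/(37066 + 9) = -19763/37075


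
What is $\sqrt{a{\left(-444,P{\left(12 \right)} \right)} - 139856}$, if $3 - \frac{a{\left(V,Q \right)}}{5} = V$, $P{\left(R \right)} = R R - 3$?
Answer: $i \sqrt{137621} \approx 370.97 i$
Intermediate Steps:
$P{\left(R \right)} = -3 + R^{2}$ ($P{\left(R \right)} = R^{2} - 3 = -3 + R^{2}$)
$a{\left(V,Q \right)} = 15 - 5 V$
$\sqrt{a{\left(-444,P{\left(12 \right)} \right)} - 139856} = \sqrt{\left(15 - -2220\right) - 139856} = \sqrt{\left(15 + 2220\right) - 139856} = \sqrt{2235 - 139856} = \sqrt{-137621} = i \sqrt{137621}$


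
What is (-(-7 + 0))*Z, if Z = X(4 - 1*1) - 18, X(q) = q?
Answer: -105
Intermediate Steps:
Z = -15 (Z = (4 - 1*1) - 18 = (4 - 1) - 18 = 3 - 18 = -15)
(-(-7 + 0))*Z = -(-7 + 0)*(-15) = -1*(-7)*(-15) = 7*(-15) = -105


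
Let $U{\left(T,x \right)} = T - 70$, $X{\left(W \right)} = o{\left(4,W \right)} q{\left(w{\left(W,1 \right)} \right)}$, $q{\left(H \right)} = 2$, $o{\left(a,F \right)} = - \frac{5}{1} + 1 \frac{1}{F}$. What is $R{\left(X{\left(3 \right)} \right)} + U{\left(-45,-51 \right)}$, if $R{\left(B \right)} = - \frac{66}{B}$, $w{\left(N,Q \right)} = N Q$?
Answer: $- \frac{1511}{14} \approx -107.93$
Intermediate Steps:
$o{\left(a,F \right)} = -5 + \frac{1}{F}$ ($o{\left(a,F \right)} = \left(-5\right) 1 + \frac{1}{F} = -5 + \frac{1}{F}$)
$X{\left(W \right)} = -10 + \frac{2}{W}$ ($X{\left(W \right)} = \left(-5 + \frac{1}{W}\right) 2 = -10 + \frac{2}{W}$)
$U{\left(T,x \right)} = -70 + T$
$R{\left(X{\left(3 \right)} \right)} + U{\left(-45,-51 \right)} = - \frac{66}{-10 + \frac{2}{3}} - 115 = - \frac{66}{- \frac{28}{3}} - 115 = \left(-66\right) \left(- \frac{3}{28}\right) - 115 = \frac{99}{14} - 115 = - \frac{1511}{14}$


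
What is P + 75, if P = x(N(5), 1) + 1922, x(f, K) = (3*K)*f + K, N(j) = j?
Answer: 2013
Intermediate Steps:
x(f, K) = K + 3*K*f (x(f, K) = 3*K*f + K = K + 3*K*f)
P = 1938 (P = 1*(1 + 3*5) + 1922 = 1*(1 + 15) + 1922 = 1*16 + 1922 = 16 + 1922 = 1938)
P + 75 = 1938 + 75 = 2013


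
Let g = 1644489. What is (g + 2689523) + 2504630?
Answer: 6838642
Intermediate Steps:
(g + 2689523) + 2504630 = (1644489 + 2689523) + 2504630 = 4334012 + 2504630 = 6838642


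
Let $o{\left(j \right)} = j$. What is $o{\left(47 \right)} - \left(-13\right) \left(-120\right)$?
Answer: $-1513$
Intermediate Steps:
$o{\left(47 \right)} - \left(-13\right) \left(-120\right) = 47 - \left(-13\right) \left(-120\right) = 47 - 1560 = -1513$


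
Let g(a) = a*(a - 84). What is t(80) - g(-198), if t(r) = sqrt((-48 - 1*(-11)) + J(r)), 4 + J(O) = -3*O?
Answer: -55836 + I*sqrt(281) ≈ -55836.0 + 16.763*I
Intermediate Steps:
g(a) = a*(-84 + a)
J(O) = -4 - 3*O
t(r) = sqrt(-41 - 3*r) (t(r) = sqrt((-48 - 1*(-11)) + (-4 - 3*r)) = sqrt((-48 + 11) + (-4 - 3*r)) = sqrt(-37 + (-4 - 3*r)) = sqrt(-41 - 3*r))
t(80) - g(-198) = sqrt(-41 - 3*80) - (-198)*(-84 - 198) = sqrt(-41 - 240) - (-198)*(-282) = sqrt(-281) - 1*55836 = I*sqrt(281) - 55836 = -55836 + I*sqrt(281)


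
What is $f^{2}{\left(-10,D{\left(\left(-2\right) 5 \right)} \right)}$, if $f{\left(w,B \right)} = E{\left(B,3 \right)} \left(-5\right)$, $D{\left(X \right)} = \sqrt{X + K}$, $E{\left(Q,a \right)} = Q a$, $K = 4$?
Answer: $-1350$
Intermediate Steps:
$D{\left(X \right)} = \sqrt{4 + X}$ ($D{\left(X \right)} = \sqrt{X + 4} = \sqrt{4 + X}$)
$f{\left(w,B \right)} = - 15 B$ ($f{\left(w,B \right)} = B 3 \left(-5\right) = 3 B \left(-5\right) = - 15 B$)
$f^{2}{\left(-10,D{\left(\left(-2\right) 5 \right)} \right)} = \left(- 15 \sqrt{4 - 10}\right)^{2} = \left(- 15 \sqrt{-6}\right)^{2} = \left(- 15 i \sqrt{6}\right)^{2} = -1350$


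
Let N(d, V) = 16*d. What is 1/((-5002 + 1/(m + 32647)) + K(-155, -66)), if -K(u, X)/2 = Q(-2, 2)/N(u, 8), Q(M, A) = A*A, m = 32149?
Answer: -10043380/50236954207 ≈ -0.00019992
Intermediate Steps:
Q(M, A) = A²
K(u, X) = -1/(2*u) (K(u, X) = -2*2²/(16*u) = -8*1/(16*u) = -1/(2*u))
1/((-5002 + 1/(m + 32647)) + K(-155, -66)) = 1/((-5002 + 1/(32149 + 32647)) - ½/(-155)) = 1/((-5002 + 1/64796) - ½*(-1/155)) = 1/((-5002 + 1/64796) + 1/310) = 1/(-324109591/64796 + 1/310) = 1/(-50236954207/10043380) = -10043380/50236954207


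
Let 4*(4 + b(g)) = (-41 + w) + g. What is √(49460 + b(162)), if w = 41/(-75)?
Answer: √44537502/30 ≈ 222.45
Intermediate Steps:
w = -41/75 (w = 41*(-1/75) = -41/75 ≈ -0.54667)
b(g) = -1079/75 + g/4 (b(g) = -4 + ((-41 - 41/75) + g)/4 = -4 + (-3116/75 + g)/4 = -4 + (-779/75 + g/4) = -1079/75 + g/4)
√(49460 + b(162)) = √(49460 + (-1079/75 + (¼)*162)) = √(49460 + (-1079/75 + 81/2)) = √(49460 + 3917/150) = √(7422917/150) = √44537502/30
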